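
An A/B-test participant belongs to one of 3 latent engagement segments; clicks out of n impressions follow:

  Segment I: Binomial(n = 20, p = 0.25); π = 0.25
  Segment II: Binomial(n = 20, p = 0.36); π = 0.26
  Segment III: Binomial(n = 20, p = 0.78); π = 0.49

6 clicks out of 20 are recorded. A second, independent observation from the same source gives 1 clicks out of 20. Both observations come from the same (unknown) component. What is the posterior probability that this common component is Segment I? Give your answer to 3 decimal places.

0.934

Apply Bayes' rule: the posterior for each component is proportional to its prior times its likelihood at x.
Since both observations come from the same component, the likelihood for component k is f_k(x₁)·f_k(x₂).
  p_I = [0.168609] × [0.0211414] = 0.00356464
  p_II = [0.163199] × [0.00149538] = 0.000244045
  p_III = [5.43086e-06] × [5.00214e-12] = 2.71659e-17
Weight by the priors:
  π_I·p_I = 0.25 × 0.00356464 = 0.00089116
  π_II·p_II = 0.26 × 0.000244045 = 6.34518e-05
  π_III·p_III = 0.49 × 2.71659e-17 = 1.33113e-17
Denominator: 0.00089116 + 6.34518e-05 + 1.33113e-17 = 0.000954611
P(Segment I | x₁, x₂) = 0.00089116 / 0.000954611 ≈ 0.934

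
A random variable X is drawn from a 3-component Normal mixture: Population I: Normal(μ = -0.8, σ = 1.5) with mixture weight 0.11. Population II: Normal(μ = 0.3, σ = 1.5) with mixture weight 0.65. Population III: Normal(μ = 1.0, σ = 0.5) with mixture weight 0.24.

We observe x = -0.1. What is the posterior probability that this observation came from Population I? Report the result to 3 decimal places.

0.125

By Bayes' theorem, P(k | x) = π_k f_k(x) / Σ_j π_j f_j(x).
Normal densities:
  p_I = 0.238522
  p_II = 0.256671
  p_III = 0.0709492
Weight by the priors:
  π_I·p_I = 0.11 × 0.238522 = 0.0262375
  π_II·p_II = 0.65 × 0.256671 = 0.166836
  π_III·p_III = 0.24 × 0.0709492 = 0.0170278
Sum: 0.0262375 + 0.166836 + 0.0170278 = 0.210102
P(Population I | the observation) ≈ 0.125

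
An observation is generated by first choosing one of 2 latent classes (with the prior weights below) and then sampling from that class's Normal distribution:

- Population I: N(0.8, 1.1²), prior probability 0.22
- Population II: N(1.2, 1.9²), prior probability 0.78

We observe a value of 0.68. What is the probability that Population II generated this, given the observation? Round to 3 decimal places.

0.665

Apply Bayes' rule: the posterior for each component is proportional to its prior times its likelihood at x.
Evaluate each component's likelihood at the observed value:
  f_I = (1/(1.1·√(2π)))·exp(−(0.68−0.8)²/(2·1.1²)) = 0.362675·exp(-0.00595) = 0.360523
  f_II = (1/(1.9·√(2π)))·exp(−(0.68−1.2)²/(2·1.9²)) = 0.209970·exp(-0.03745) = 0.202251
Weight by the priors:
  π_I·f_I = 0.22 × 0.360523 = 0.0793151
  π_II·f_II = 0.78 × 0.202251 = 0.157756
Denominator: 0.0793151 + 0.157756 = 0.237071
P(Population II | x) ≈ 0.665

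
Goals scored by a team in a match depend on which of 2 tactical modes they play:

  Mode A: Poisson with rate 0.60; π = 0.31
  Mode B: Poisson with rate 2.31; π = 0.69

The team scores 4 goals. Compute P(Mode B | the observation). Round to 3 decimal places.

The responsibility of component k is π_k f_k(x) divided by Σ_j π_j f_j(x).
Poisson probabilities:
  L_A = 0.00296358
  L_B = 0.117765
Weight by the priors:
  π_A·L_A = 0.31 × 0.00296358 = 0.000918711
  π_B·L_B = 0.69 × 0.117765 = 0.0812579
Sum: 0.000918711 + 0.0812579 = 0.0821766
P(Mode B | the observation) = 0.0812579 / 0.0821766 ≈ 0.989

0.989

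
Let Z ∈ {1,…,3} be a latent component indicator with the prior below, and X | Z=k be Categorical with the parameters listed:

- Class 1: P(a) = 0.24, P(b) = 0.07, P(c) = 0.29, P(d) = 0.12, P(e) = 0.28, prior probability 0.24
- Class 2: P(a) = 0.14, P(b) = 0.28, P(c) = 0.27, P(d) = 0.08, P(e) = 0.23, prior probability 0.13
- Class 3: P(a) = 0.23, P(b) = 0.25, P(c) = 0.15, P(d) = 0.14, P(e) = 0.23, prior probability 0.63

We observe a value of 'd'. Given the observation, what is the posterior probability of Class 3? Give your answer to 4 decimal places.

0.6923

P(component k | x) = π_k·f_k(x) / marginal(x), where marginal(x) = Σ_j π_j·f_j(x).
Categorical probabilities:
  f_1 = P(d | comp) = 0.12
  f_2 = P(d | comp) = 0.08
  f_3 = P(d | comp) = 0.14
Weight by the priors:
  π_1·f_1 = 0.24 × 0.12 = 0.0288
  π_2·f_2 = 0.13 × 0.08 = 0.0104
  π_3·f_3 = 0.63 × 0.14 = 0.0882
Denominator: 0.0288 + 0.0104 + 0.0882 = 0.1274
So the posterior for Class 3 is 0.0882 / 0.1274 ≈ 0.6923.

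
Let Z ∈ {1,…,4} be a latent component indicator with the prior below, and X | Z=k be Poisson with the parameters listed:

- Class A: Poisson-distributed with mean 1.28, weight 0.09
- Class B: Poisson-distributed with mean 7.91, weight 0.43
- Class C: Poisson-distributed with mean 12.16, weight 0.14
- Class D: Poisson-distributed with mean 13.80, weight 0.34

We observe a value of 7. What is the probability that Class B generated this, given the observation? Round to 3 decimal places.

0.832

By Bayes' theorem, P(k | x) = π_k f_k(x) / Σ_j π_j f_j(x).
Poisson probabilities:
  p_A = e^(−1.28)·1.28^7/7! = 0.000310558
  p_B = e^(−7.91)·7.91^7/7! = 0.141103
  p_C = e^(−12.16)·12.16^7/7! = 0.0408398
  p_D = e^(−13.80)·13.80^7/7! = 0.019207
Weight by the priors:
  π_A·p_A = 0.09 × 0.000310558 = 2.79502e-05
  π_B·p_B = 0.43 × 0.141103 = 0.0606742
  π_C·p_C = 0.14 × 0.0408398 = 0.00571757
  π_D·p_D = 0.34 × 0.019207 = 0.00653038
Sum: 2.79502e-05 + 0.0606742 + 0.00571757 + 0.00653038 = 0.0729501
P(Class B | data) = 0.0606742 / 0.0729501 ≈ 0.832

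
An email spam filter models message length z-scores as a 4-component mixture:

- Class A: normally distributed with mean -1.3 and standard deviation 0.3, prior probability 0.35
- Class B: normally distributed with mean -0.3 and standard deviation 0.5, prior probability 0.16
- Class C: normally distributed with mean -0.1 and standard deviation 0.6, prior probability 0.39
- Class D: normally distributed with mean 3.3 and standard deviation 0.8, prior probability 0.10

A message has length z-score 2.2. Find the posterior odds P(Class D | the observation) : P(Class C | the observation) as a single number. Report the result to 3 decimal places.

Posterior odds = (π_i f_i(x)) / (π_j f_j(x)); the normalising sum cancels.
Normal densities:
  p_A = 3.69519e-30
  p_B = 2.97344e-06
  p_C = 0.000428451
  p_D = 0.193765
Odds = (0.10/0.39) × (0.193765/0.000428451) = 0.25641 × 452.247 ≈ 115.961

115.961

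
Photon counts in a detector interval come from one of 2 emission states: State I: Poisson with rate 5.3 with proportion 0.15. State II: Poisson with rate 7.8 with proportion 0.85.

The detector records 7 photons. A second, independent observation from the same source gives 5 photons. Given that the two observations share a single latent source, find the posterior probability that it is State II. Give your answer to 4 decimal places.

The responsibility of component k is π_k f_k(x) divided by Σ_j π_j f_j(x).
Since both observations come from the same component, the likelihood for component k is f_k(x₁)·f_k(x₂).
  L_I = [e^(−5.3)·5.3^7/7! = 0.116343] × [0.173955] = 0.0202384
  L_II = [e^(−7.8)·7.8^7/7! = 0.142802] × [0.0985814] = 0.0140776
Weight by the priors:
  π_I·L_I = 0.15 × 0.0202384 = 0.00303577
  π_II·L_II = 0.85 × 0.0140776 = 0.011966
Denominator: 0.00303577 + 0.011966 = 0.0150018
Responsibility of State II: 0.011966 / 0.0150018 ≈ 0.7976

0.7976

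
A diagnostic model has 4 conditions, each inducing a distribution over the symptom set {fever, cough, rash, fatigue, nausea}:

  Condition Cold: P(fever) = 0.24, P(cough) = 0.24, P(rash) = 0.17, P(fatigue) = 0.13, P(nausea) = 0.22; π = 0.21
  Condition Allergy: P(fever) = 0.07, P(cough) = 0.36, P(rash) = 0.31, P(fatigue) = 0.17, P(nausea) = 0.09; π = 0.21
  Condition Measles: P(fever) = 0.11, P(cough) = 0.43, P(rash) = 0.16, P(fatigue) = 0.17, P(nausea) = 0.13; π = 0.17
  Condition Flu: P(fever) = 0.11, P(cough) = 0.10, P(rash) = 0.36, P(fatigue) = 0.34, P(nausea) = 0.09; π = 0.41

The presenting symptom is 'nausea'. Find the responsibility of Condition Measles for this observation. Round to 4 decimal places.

Apply Bayes' rule: the posterior for each component is proportional to its prior times its likelihood at x.
Evaluate each component's likelihood at the observed value:
  f_Cold = 0.22
  f_Allergy = 0.09
  f_Measles = 0.13
  f_Flu = 0.09
Multiply by the mixture weights:
  w_Cold·f_Cold = 0.21 × 0.22 = 0.0462
  w_Allergy·f_Allergy = 0.21 × 0.09 = 0.0189
  w_Measles·f_Measles = 0.17 × 0.13 = 0.0221
  w_Flu·f_Flu = 0.41 × 0.09 = 0.0369
Sum: 0.0462 + 0.0189 + 0.0221 + 0.0369 = 0.1241
P(Condition Measles | data) = 0.0221 / 0.1241 ≈ 0.1781

0.1781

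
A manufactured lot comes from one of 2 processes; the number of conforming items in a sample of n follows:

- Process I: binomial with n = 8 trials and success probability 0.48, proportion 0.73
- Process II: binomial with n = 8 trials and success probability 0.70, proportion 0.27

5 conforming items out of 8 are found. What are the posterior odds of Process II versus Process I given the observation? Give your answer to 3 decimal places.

0.468

Only the two components matter; the odds are (P(Z=i) f_i(x)) / (P(Z=j) f_j(x)).
Evaluate each component's likelihood at the observed value:
  p_I = 0.200634
  p_II = 0.254122
0.0686129 / 0.146463 ≈ 0.468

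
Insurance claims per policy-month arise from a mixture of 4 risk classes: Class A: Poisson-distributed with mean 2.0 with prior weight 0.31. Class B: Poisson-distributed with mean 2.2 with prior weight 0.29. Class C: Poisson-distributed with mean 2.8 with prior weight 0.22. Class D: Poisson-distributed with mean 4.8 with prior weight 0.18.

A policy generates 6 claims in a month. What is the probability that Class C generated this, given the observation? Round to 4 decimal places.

0.2087

Posterior ∝ prior × likelihood, so P(k | x) ∝ π_k f_k(x); normalise over all components.
Component likelihoods at x = 6 claims:
  f_A = e^(−2.0)·2.0^6/6! = 0.0120298
  f_B = e^(−2.2)·2.2^6/6! = 0.0174484
  f_C = e^(−2.8)·2.8^6/6! = 0.0406997
  f_D = e^(−4.8)·4.8^6/6! = 0.139798
Unnormalised posteriors:
  π_A·f_A = 0.31 × 0.0120298 = 0.00372924
  π_B·f_B = 0.29 × 0.0174484 = 0.00506004
  π_C·f_C = 0.22 × 0.0406997 = 0.00895393
  π_D·f_D = 0.18 × 0.139798 = 0.0251637
Normaliser: 0.00372924 + 0.00506004 + 0.00895393 + 0.0251637 = 0.0429069
P(Class C | data) ≈ 0.2087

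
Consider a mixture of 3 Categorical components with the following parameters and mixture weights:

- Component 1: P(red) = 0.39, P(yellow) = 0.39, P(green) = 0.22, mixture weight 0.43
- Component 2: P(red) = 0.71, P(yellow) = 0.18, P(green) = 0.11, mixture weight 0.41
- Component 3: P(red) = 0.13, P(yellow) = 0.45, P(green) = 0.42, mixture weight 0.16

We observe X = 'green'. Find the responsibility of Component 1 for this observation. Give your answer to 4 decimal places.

0.4572

By Bayes' theorem, P(k | x) = π_k f_k(x) / Σ_j π_j f_j(x).
Evaluate each component's likelihood at the observed value:
  f_1 = P(green | comp) = 0.22
  f_2 = P(green | comp) = 0.11
  f_3 = P(green | comp) = 0.42
Multiply by the mixture weights:
  π_1·f_1 = 0.43 × 0.22 = 0.0946
  π_2·f_2 = 0.41 × 0.11 = 0.0451
  π_3·f_3 = 0.16 × 0.42 = 0.0672
Evidence: 0.0946 + 0.0451 + 0.0672 = 0.2069
So the posterior for Component 1 is 0.0946 / 0.2069 ≈ 0.4572.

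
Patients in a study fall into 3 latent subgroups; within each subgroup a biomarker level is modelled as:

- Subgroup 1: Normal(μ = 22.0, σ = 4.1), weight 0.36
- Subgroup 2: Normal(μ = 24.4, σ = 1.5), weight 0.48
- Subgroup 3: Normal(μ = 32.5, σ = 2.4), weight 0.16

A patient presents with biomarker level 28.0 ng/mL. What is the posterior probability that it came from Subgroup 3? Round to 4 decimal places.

Posterior ∝ prior × likelihood, so P(k | x) ∝ π_k f_k(x); normalise over all components.
Evaluate each component's likelihood at the observed value:
  L_1 = 0.0333494
  L_2 = 0.0149297
  L_3 = 0.0286609
Multiply by the mixture weights:
  π_1·L_1 = 0.36 × 0.0333494 = 0.0120058
  π_2·L_2 = 0.48 × 0.0149297 = 0.00716625
  π_3·L_3 = 0.16 × 0.0286609 = 0.00458575
Marginal: 0.0120058 + 0.00716625 + 0.00458575 = 0.0237578
P(Subgroup 3 | 28.0 ng/mL) = 0.00458575 / 0.0237578 ≈ 0.1930

0.1930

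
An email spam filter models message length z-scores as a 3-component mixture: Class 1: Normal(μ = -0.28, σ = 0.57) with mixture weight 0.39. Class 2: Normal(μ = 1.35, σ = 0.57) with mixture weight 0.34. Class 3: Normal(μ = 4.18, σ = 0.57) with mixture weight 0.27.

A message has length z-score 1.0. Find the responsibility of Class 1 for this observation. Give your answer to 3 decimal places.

The responsibility of component k is P(Z=k) f_k(x) divided by Σ_j P(Z=j) f_j(x).
Normal densities:
  f_1 = 0.0562353
  f_2 = 0.579645
  f_3 = 1.22012e-07
Weight by the priors:
  P(Z=1)·f_1 = 0.39 × 0.0562353 = 0.0219318
  P(Z=2)·f_2 = 0.34 × 0.579645 = 0.197079
  P(Z=3)·f_3 = 0.27 × 1.22012e-07 = 3.29432e-08
Denominator: 0.0219318 + 0.197079 + 3.29432e-08 = 0.219011
So the posterior for Class 1 is 0.0219318 / 0.219011 ≈ 0.100.

0.100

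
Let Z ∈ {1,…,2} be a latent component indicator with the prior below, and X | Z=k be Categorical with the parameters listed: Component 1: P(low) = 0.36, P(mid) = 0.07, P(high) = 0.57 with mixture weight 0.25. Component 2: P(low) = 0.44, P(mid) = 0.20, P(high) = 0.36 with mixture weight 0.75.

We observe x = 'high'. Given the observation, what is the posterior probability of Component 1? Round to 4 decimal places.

The responsibility of component k is P(Z=k) f_k(x) divided by Σ_j P(Z=j) f_j(x).
Categorical probabilities:
  L_1 = 0.57
  L_2 = 0.36
Weight by the priors:
  P(Z=1)·L_1 = 0.25 × 0.57 = 0.1425
  P(Z=2)·L_2 = 0.75 × 0.36 = 0.27
Sum: 0.1425 + 0.27 = 0.4125
Responsibility of Component 1: 0.1425 / 0.4125 ≈ 0.3455

0.3455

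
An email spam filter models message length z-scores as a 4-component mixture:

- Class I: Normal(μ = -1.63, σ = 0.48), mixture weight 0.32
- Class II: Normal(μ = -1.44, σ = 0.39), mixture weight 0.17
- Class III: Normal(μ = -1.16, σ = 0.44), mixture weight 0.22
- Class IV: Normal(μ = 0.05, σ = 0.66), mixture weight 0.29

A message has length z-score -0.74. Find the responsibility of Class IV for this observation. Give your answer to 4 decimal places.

By Bayes' theorem, P(k | x) = π_k f_k(x) / Σ_j π_j f_j(x).
Normal densities:
  L_I = (1/(0.48·√(2π)))·exp(−(-0.74−-1.63)²/(2·0.48²)) = 0.831130·exp(-1.71897) = 0.148981
  L_II = (1/(0.39·√(2π)))·exp(−(-0.74−-1.44)²/(2·0.39²)) = 1.022929·exp(-1.61078) = 0.204311
  L_III = (1/(0.44·√(2π)))·exp(−(-0.74−-1.16)²/(2·0.44²)) = 0.906687·exp(-0.45558) = 0.574913
  L_IV = (1/(0.66·√(2π)))·exp(−(-0.74−0.05)²/(2·0.66²)) = 0.604458·exp(-0.71637) = 0.295292
Prior × likelihood for each component:
  π_I·L_I = 0.32 × 0.148981 = 0.0476739
  π_II·L_II = 0.17 × 0.204311 = 0.0347329
  π_III·L_III = 0.22 × 0.574913 = 0.126481
  π_IV·L_IV = 0.29 × 0.295292 = 0.0856346
Evidence: 0.0476739 + 0.0347329 + 0.126481 + 0.0856346 = 0.294522
Responsibility of Class IV: 0.0856346 / 0.294522 ≈ 0.2908

0.2908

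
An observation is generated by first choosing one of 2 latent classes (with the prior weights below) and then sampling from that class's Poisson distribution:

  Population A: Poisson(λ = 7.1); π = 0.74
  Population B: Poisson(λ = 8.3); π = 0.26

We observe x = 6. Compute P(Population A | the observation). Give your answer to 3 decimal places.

Posterior ∝ prior × likelihood, so P(k | x) ∝ π_k f_k(x); normalise over all components.
Evaluate each component's likelihood at the observed value:
  L_A = e^(−7.1)·7.1^6/6! = 0.1468
  L_B = e^(−8.3)·8.3^6/6! = 0.112847
Unnormalised posteriors:
  π_A·L_A = 0.74 × 0.1468 = 0.108632
  π_B·L_B = 0.26 × 0.112847 = 0.0293403
Denominator: 0.108632 + 0.0293403 = 0.137973
So the posterior for Population A is 0.108632 / 0.137973 ≈ 0.787.

0.787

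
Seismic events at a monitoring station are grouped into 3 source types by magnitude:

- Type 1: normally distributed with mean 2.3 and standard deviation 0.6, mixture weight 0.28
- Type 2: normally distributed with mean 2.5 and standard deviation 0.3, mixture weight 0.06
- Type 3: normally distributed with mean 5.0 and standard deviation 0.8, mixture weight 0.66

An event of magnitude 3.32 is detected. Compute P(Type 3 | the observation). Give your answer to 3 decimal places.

Apply Bayes' rule: the posterior for each component is proportional to its prior times its likelihood at x.
Component likelihoods at x = 3.32:
  L_1 = 0.156748
  L_2 = 0.0317291
  L_3 = 0.0549795
Multiply by the mixture weights:
  w_1·L_1 = 0.28 × 0.156748 = 0.0438896
  w_2·L_2 = 0.06 × 0.0317291 = 0.00190375
  w_3·L_3 = 0.66 × 0.0549795 = 0.0362865
Denominator: 0.0438896 + 0.00190375 + 0.0362865 = 0.0820798
Responsibility of Type 3: 0.0362865 / 0.0820798 ≈ 0.442

0.442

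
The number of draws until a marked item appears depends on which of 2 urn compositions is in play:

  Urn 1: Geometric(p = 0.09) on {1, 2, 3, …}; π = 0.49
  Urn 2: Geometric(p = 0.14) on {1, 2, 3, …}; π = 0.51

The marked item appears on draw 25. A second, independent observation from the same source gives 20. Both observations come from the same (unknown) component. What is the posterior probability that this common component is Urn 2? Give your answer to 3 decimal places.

P(component k | x) = w_k·f_k(x) / marginal(x), where marginal(x) = Σ_j w_j·f_j(x).
Since both observations come from the same component, the likelihood for component k is f_k(x₁)·f_k(x₂).
  L_1 = [0.09·(1−0.09)^24 = 0.09·0.10399 = 0.00935914] × [0.0149978] = 0.000140367
  L_2 = [0.14·(1−0.14)^24 = 0.14·0.0267894 = 0.00375051] × [0.00797257] = 2.99013e-05
Unnormalised posteriors:
  w_1·L_1 = 0.49 × 0.000140367 = 6.87798e-05
  w_2·L_2 = 0.51 × 2.99013e-05 = 1.52496e-05
Evidence: 6.87798e-05 + 1.52496e-05 = 8.40295e-05
Responsibility of Urn 2: 1.52496e-05 / 8.40295e-05 ≈ 0.181

0.181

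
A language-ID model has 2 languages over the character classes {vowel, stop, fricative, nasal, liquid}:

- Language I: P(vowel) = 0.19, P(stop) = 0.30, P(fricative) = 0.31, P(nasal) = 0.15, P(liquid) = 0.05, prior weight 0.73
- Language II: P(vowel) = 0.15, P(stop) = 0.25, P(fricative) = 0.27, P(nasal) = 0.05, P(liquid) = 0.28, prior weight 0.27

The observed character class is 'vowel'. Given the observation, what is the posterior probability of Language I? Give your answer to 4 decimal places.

0.7740

P(component k | x) = P(Z=k)·f_k(x) / marginal(x), where marginal(x) = Σ_j P(Z=j)·f_j(x).
Component likelihoods at x = 'vowel':
  f_I = 0.19
  f_II = 0.15
Prior × likelihood for each component:
  P(Z=I)·f_I = 0.73 × 0.19 = 0.1387
  P(Z=II)·f_II = 0.27 × 0.15 = 0.0405
Sum: 0.1387 + 0.0405 = 0.1792
So the posterior for Language I is 0.1387 / 0.1792 ≈ 0.7740.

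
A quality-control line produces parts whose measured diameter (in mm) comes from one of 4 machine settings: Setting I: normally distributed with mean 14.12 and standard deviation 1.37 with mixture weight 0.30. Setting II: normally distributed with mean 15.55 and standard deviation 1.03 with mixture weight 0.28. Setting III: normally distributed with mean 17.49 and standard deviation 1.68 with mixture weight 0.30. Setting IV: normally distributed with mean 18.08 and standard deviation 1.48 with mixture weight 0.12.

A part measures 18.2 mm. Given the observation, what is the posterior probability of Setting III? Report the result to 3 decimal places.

0.636

The responsibility of component k is π_k f_k(x) divided by Σ_j π_j f_j(x).
Normal densities:
  p_I = 0.00345375
  p_II = 0.0141479
  p_III = 0.217178
  p_IV = 0.268671
Prior × likelihood for each component:
  π_I·p_I = 0.30 × 0.00345375 = 0.00103612
  π_II·p_II = 0.28 × 0.0141479 = 0.00396142
  π_III·p_III = 0.30 × 0.217178 = 0.0651535
  π_IV·p_IV = 0.12 × 0.268671 = 0.0322405
Sum: 0.00103612 + 0.00396142 + 0.0651535 + 0.0322405 = 0.102392
Responsibility of Setting III: 0.0651535 / 0.102392 ≈ 0.636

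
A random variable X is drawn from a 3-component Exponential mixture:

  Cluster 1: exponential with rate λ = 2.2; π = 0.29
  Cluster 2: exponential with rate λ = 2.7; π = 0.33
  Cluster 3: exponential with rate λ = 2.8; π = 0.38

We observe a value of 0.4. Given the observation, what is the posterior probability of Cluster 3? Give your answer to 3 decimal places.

The responsibility of component k is P(Z=k) f_k(x) divided by Σ_j P(Z=j) f_j(x).
Evaluate each component's likelihood at the observed value:
  p_1 = 0.912522
  p_2 = 0.916908
  p_3 = 0.913583
Unnormalised posteriors:
  P(Z=1)·p_1 = 0.29 × 0.912522 = 0.264631
  P(Z=2)·p_2 = 0.33 × 0.916908 = 0.30258
  P(Z=3)·p_3 = 0.38 × 0.913583 = 0.347162
Marginal: 0.264631 + 0.30258 + 0.347162 = 0.914373
So the posterior for Cluster 3 is 0.347162 / 0.914373 ≈ 0.380.

0.380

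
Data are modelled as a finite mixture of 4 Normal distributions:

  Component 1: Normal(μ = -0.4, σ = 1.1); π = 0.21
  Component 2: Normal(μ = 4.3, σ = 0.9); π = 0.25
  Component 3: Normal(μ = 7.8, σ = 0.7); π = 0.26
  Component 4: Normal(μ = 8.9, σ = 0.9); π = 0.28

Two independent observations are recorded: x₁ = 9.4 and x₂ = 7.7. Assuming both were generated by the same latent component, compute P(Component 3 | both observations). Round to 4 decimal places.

Apply Bayes' rule: the posterior for each component is proportional to its prior times its likelihood at x.
Since both observations come from the same component, the likelihood for component k is f_k(x₁)·f_k(x₂).
  f_1 = [2.10925e-18] × [6.09694e-13] = 1.286e-30
  f_2 = [4.71877e-08] × [0.000352881] = 1.66516e-11
  f_3 = [0.0418147] × [0.564132] = 0.023589
  f_4 = [0.37988] × [0.182233] = 0.0692269
Weight by the priors:
  w_1·f_1 = 0.21 × 1.286e-30 = 2.70059e-31
  w_2·f_2 = 0.25 × 1.66516e-11 = 4.1629e-12
  w_3·f_3 = 0.26 × 0.023589 = 0.00613313
  w_4·f_4 = 0.28 × 0.0692269 = 0.0193835
Denominator: 2.70059e-31 + 4.1629e-12 + 0.00613313 + 0.0193835 = 0.0255167
So the posterior for Component 3 is 0.00613313 / 0.0255167 ≈ 0.2404.

0.2404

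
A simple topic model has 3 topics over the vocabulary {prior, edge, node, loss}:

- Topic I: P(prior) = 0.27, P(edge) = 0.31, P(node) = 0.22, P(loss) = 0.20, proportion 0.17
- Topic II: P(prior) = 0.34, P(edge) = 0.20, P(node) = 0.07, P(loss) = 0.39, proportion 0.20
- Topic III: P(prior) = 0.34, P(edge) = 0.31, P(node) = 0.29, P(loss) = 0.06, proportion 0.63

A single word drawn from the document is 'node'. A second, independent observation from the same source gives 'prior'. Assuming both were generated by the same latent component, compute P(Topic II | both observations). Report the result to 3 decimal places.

0.062

By Bayes' theorem, P(k | x) = π_k f_k(x) / Σ_j π_j f_j(x).
Since both observations come from the same component, the likelihood for component k is f_k(x₁)·f_k(x₂).
  L_I = [0.22] × [0.27] = 0.0594
  L_II = [0.07] × [0.34] = 0.0238
  L_III = [0.29] × [0.34] = 0.0986
Unnormalised posteriors:
  π_I·L_I = 0.17 × 0.0594 = 0.010098
  π_II·L_II = 0.20 × 0.0238 = 0.00476
  π_III·L_III = 0.63 × 0.0986 = 0.062118
Denominator: 0.010098 + 0.00476 + 0.062118 = 0.076976
So the posterior for Topic II is 0.00476 / 0.076976 ≈ 0.062.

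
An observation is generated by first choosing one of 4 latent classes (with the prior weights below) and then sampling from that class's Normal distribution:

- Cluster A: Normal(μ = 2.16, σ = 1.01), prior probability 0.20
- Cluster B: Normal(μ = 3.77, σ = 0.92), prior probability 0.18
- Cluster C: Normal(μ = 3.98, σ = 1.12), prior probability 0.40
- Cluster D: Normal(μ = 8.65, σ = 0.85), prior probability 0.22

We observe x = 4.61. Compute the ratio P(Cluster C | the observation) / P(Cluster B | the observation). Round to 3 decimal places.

2.364

Only the two components matter; the odds are (w_i f_i(x)) / (w_j f_j(x)).
Normal densities:
  p_A = (1/(1.01·√(2π)))·exp(−(4.61−2.16)²/(2·1.01²)) = 0.394992·exp(-2.94211) = 0.0208375
  p_B = (1/(0.92·√(2π)))·exp(−(4.61−3.77)²/(2·0.92²)) = 0.433633·exp(-0.41682) = 0.285823
  p_C = (1/(1.12·√(2π)))·exp(−(4.61−3.98)²/(2·1.12²)) = 0.356198·exp(-0.15820) = 0.304078
  p_D = (1/(0.85·√(2π)))·exp(−(4.61−8.65)²/(2·0.85²)) = 0.469344·exp(-11.29522) = 5.83495e-06
0.121631 / 0.0514482 ≈ 2.364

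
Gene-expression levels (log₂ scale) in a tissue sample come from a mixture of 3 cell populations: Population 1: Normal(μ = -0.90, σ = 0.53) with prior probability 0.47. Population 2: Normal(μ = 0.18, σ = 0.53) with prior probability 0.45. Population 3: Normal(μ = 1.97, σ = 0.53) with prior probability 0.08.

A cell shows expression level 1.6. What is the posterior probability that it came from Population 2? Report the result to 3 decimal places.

0.165

Apply Bayes' rule: the posterior for each component is proportional to its prior times its likelihood at x.
Normal densities:
  L_1 = (1/(0.53·√(2π)))·exp(−(1.6−-0.90)²/(2·0.53²)) = 0.752721·exp(-11.12496) = 1.1095e-05
  L_2 = (1/(0.53·√(2π)))·exp(−(1.6−0.18)²/(2·0.53²)) = 0.752721·exp(-3.58918) = 0.0207909
  L_3 = (1/(0.53·√(2π)))·exp(−(1.6−1.97)²/(2·0.53²)) = 0.752721·exp(-0.24368) = 0.589936
Prior × likelihood for each component:
  w_1·L_1 = 0.47 × 1.1095e-05 = 5.21465e-06
  w_2·L_2 = 0.45 × 0.0207909 = 0.00935592
  w_3·L_3 = 0.08 × 0.589936 = 0.0471949
Denominator: 5.21465e-06 + 0.00935592 + 0.0471949 = 0.056556
So the posterior for Population 2 is 0.00935592 / 0.056556 ≈ 0.165.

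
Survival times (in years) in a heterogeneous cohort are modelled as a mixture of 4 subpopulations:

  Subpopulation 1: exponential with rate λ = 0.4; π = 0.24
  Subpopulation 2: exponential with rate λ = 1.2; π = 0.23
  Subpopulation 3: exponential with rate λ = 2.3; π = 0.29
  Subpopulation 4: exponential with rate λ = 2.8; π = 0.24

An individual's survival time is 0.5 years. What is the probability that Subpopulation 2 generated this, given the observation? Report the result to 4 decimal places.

0.2496

By Bayes' theorem, P(k | x) = π_k f_k(x) / Σ_j π_j f_j(x).
Exponential densities:
  L_1 = 0.4·e^(−0.4·0.5) = 0.4·e^(−0.2000) = 0.327492
  L_2 = 1.2·e^(−1.2·0.5) = 1.2·e^(−0.6000) = 0.658574
  L_3 = 2.3·e^(−2.3·0.5) = 2.3·e^(−1.1500) = 0.728265
  L_4 = 2.8·e^(−2.8·0.5) = 2.8·e^(−1.4000) = 0.690471
Weight by the priors:
  π_1·L_1 = 0.24 × 0.327492 = 0.0785982
  π_2·L_2 = 0.23 × 0.658574 = 0.151472
  π_3·L_3 = 0.29 × 0.728265 = 0.211197
  π_4·L_4 = 0.24 × 0.690471 = 0.165713
Marginal: 0.0785982 + 0.151472 + 0.211197 + 0.165713 = 0.60698
P(Subpopulation 2 | data) ≈ 0.2496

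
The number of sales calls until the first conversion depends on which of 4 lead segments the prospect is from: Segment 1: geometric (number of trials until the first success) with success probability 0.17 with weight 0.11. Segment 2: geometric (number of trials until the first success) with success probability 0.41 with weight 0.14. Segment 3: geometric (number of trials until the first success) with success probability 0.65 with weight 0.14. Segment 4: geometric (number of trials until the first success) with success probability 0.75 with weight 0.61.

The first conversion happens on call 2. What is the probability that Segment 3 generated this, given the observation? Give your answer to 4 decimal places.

0.1628

By Bayes' theorem, P(k | x) = π_k f_k(x) / Σ_j π_j f_j(x).
Evaluate each component's likelihood at the observed value:
  L_1 = 0.1411
  L_2 = 0.2419
  L_3 = 0.2275
  L_4 = 0.1875
Multiply by the mixture weights:
  π_1·L_1 = 0.11 × 0.1411 = 0.015521
  π_2·L_2 = 0.14 × 0.2419 = 0.033866
  π_3·L_3 = 0.14 × 0.2275 = 0.03185
  π_4·L_4 = 0.61 × 0.1875 = 0.114375
Denominator: 0.015521 + 0.033866 + 0.03185 + 0.114375 = 0.195612
P(Segment 3 | 2) = 0.03185 / 0.195612 ≈ 0.1628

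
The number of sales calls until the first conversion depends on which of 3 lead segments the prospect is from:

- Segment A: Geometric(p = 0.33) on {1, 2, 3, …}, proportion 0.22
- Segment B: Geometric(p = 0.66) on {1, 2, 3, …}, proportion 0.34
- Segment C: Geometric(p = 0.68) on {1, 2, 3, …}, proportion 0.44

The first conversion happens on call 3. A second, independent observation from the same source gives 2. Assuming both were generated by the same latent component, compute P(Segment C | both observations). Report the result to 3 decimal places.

0.339

Posterior ∝ prior × likelihood, so P(k | x) ∝ P(Z=k) f_k(x); normalise over all components.
Since both observations come from the same component, the likelihood for component k is f_k(x₁)·f_k(x₂).
  p_A = [0.33·(1−0.33)^2 = 0.33·0.4489 = 0.148137] × [0.2211] = 0.0327531
  p_B = [0.66·(1−0.66)^2 = 0.66·0.1156 = 0.076296] × [0.2244] = 0.0171208
  p_C = [0.68·(1−0.68)^2 = 0.68·0.1024 = 0.069632] × [0.2176] = 0.0151519
Unnormalised posteriors:
  P(Z=A)·p_A = 0.22 × 0.0327531 = 0.00720568
  P(Z=B)·p_B = 0.34 × 0.0171208 = 0.00582108
  P(Z=C)·p_C = 0.44 × 0.0151519 = 0.00666685
Denominator: 0.00720568 + 0.00582108 + 0.00666685 = 0.0196936
P(Segment C | x₁, x₂) ≈ 0.339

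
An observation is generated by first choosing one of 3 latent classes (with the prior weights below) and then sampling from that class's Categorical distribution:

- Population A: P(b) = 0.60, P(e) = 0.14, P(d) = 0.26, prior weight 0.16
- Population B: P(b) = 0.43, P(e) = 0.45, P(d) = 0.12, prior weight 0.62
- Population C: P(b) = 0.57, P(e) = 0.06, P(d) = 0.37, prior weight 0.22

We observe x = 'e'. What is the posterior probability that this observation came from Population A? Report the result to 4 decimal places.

0.0712

The responsibility of component k is π_k f_k(x) divided by Σ_j π_j f_j(x).
Categorical probabilities:
  L_A = 0.14
  L_B = 0.45
  L_C = 0.06
Weight by the priors:
  π_A·L_A = 0.16 × 0.14 = 0.0224
  π_B·L_B = 0.62 × 0.45 = 0.279
  π_C·L_C = 0.22 × 0.06 = 0.0132
Evidence: 0.0224 + 0.279 + 0.0132 = 0.3146
P(Population A | the observation) = 0.0224 / 0.3146 ≈ 0.0712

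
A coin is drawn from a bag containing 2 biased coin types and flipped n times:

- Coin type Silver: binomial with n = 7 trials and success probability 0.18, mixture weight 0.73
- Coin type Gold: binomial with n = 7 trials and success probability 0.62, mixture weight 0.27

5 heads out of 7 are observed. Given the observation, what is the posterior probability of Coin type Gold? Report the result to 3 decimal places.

P(component k | x) = π_k·f_k(x) / marginal(x), where marginal(x) = Σ_j π_j·f_j(x).
Component likelihoods at x = 5 heads out of 7:
  L_Silver = C(7,5)·0.18^5·0.82^2 = 21·0.000188957·0.6724 = 0.00266815
  L_Gold = C(7,5)·0.62^5·0.38^2 = 21·0.0916133·0.1444 = 0.277808
Prior × likelihood for each component:
  π_Silver·L_Silver = 0.73 × 0.00266815 = 0.00194775
  π_Gold·L_Gold = 0.27 × 0.277808 = 0.0750082
Sum: 0.00194775 + 0.0750082 = 0.0769559
P(Coin type Gold | x) ≈ 0.975

0.975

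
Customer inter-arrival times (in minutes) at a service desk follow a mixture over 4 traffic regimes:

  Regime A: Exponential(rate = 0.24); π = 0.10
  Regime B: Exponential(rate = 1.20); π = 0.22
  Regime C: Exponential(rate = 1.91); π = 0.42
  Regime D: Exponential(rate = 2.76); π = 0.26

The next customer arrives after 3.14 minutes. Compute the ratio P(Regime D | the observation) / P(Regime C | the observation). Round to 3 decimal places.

0.062

Posterior odds = (w_i f_i(x)) / (w_j f_j(x)); the normalising sum cancels.
Exponential densities:
  p_A = 0.24·e^(−0.24·3.14) = 0.24·e^(−0.7536) = 0.112961
  p_B = 1.20·e^(−1.20·3.14) = 1.20·e^(−3.7680) = 0.0277179
  p_C = 1.91·e^(−1.91·3.14) = 1.91·e^(−5.9974) = 0.00474674
  p_D = 2.76·e^(−2.76·3.14) = 2.76·e^(−8.6664) = 0.000475488
Odds = (0.26/0.42) × (0.000475488/0.00474674) = 0.619048 × 0.100171 ≈ 0.062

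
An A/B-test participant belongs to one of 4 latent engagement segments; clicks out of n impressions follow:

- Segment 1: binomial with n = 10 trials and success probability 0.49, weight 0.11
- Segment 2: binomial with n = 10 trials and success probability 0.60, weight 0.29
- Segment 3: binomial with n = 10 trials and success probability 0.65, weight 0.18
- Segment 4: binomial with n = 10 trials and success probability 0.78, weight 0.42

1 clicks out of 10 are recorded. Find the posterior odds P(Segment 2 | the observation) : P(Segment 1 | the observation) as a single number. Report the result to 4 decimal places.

The posterior odds equal the prior odds times the likelihood ratio: (P(Z=i)/P(Z=j))·(f_i(x)/f_j(x)).
Evaluate each component's likelihood at the observed value:
  f_1 = C(10,1)·0.49^1·0.51^9 = 10·0.49·0.00233417 = 0.0114374
  f_2 = C(10,1)·0.60^1·0.40^9 = 10·0.6·0.000262144 = 0.00157286
  f_3 = C(10,1)·0.65^1·0.35^9 = 10·0.65·7.88156e-05 = 0.000512302
  f_4 = C(10,1)·0.78^1·0.22^9 = 10·0.78·1.20727e-06 = 9.4167e-06
Odds = (0.29/0.11) × (0.00157286/0.0114374) = 2.63636 × 0.137519 ≈ 0.3626

0.3626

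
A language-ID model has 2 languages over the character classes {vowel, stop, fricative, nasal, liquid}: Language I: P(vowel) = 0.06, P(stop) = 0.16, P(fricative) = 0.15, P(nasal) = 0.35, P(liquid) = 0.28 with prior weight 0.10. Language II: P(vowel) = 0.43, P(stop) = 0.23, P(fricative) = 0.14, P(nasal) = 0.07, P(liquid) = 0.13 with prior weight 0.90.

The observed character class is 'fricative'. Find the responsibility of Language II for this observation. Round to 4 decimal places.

0.8936

By Bayes' theorem, P(k | x) = π_k f_k(x) / Σ_j π_j f_j(x).
Component likelihoods at x = 'fricative':
  p_I = P(fricative | comp) = 0.15
  p_II = P(fricative | comp) = 0.14
Prior × likelihood for each component:
  π_I·p_I = 0.10 × 0.15 = 0.015
  π_II·p_II = 0.90 × 0.14 = 0.126
Denominator: 0.015 + 0.126 = 0.141
Responsibility of Language II: 0.126 / 0.141 ≈ 0.8936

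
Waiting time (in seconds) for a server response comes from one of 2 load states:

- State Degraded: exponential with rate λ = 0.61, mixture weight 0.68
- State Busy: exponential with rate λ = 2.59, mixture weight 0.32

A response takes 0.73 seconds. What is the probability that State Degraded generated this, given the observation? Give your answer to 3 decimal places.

0.680

Posterior ∝ prior × likelihood, so P(k | x) ∝ π_k f_k(x); normalise over all components.
Exponential densities:
  p_Degraded = 0.61·e^(−0.61·0.73) = 0.61·e^(−0.4453) = 0.390786
  p_Busy = 2.59·e^(−2.59·0.73) = 2.59·e^(−1.8907) = 0.391002
Unnormalised posteriors:
  π_Degraded·p_Degraded = 0.68 × 0.390786 = 0.265734
  π_Busy·p_Busy = 0.32 × 0.391002 = 0.125121
Denominator: 0.265734 + 0.125121 = 0.390855
So the posterior for State Degraded is 0.265734 / 0.390855 ≈ 0.680.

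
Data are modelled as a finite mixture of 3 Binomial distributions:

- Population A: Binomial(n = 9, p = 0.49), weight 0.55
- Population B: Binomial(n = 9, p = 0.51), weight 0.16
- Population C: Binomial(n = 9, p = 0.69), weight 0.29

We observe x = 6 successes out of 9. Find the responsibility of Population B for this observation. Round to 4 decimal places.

0.1457

P(component k | x) = π_k·f_k(x) / marginal(x), where marginal(x) = Σ_j π_j·f_j(x).
Component likelihoods at x = 6 successes out of 9:
  L_A = C(9,6)·0.49^6·0.51^3 = 84·0.0138413·0.132651 = 0.154229
  L_B = C(9,6)·0.51^6·0.49^3 = 84·0.0175963·0.117649 = 0.173896
  L_C = C(9,6)·0.69^6·0.31^3 = 84·0.107918·0.029791 = 0.270059
Unnormalised posteriors:
  π_A·L_A = 0.55 × 0.154229 = 0.084826
  π_B·L_B = 0.16 × 0.173896 = 0.0278233
  π_C·L_C = 0.29 × 0.270059 = 0.0783172
Normaliser: 0.084826 + 0.0278233 + 0.0783172 = 0.190966
Responsibility of Population B: 0.0278233 / 0.190966 ≈ 0.1457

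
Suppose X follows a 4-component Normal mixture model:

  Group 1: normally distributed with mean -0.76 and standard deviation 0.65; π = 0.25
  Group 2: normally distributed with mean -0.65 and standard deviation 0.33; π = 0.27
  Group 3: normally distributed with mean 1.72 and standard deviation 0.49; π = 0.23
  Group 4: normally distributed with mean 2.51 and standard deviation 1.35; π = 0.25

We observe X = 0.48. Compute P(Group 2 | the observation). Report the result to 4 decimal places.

0.0162

Posterior ∝ prior × likelihood, so P(k | x) ∝ w_k f_k(x); normalise over all components.
Normal densities:
  p_1 = 0.0994798
  p_2 = 0.00343756
  p_3 = 0.033121
  p_4 = 0.0954068
Weight by the priors:
  w_1·p_1 = 0.25 × 0.0994798 = 0.02487
  w_2·p_2 = 0.27 × 0.00343756 = 0.000928141
  w_3·p_3 = 0.23 × 0.033121 = 0.00761783
  w_4·p_4 = 0.25 × 0.0954068 = 0.0238517
Denominator: 0.02487 + 0.000928141 + 0.00761783 + 0.0238517 = 0.0572676
P(Group 2 | the observation) ≈ 0.0162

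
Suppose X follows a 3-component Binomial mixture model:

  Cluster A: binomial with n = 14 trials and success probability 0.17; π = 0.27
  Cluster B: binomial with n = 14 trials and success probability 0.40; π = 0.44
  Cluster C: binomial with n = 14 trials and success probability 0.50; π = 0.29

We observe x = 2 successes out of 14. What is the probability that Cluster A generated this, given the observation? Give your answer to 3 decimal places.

0.830

P(component k | x) = π_k·f_k(x) / marginal(x), where marginal(x) = Σ_j π_j·f_j(x).
Binomial probabilities:
  f_A = 0.28111
  f_B = 0.031694
  f_C = 0.0055542
Multiply by the mixture weights:
  π_A·f_A = 0.27 × 0.28111 = 0.0758997
  π_B·f_B = 0.44 × 0.031694 = 0.0139453
  π_C·f_C = 0.29 × 0.0055542 = 0.00161072
Evidence: 0.0758997 + 0.0139453 + 0.00161072 = 0.0914558
P(Cluster A | 2 successes out of 14) ≈ 0.830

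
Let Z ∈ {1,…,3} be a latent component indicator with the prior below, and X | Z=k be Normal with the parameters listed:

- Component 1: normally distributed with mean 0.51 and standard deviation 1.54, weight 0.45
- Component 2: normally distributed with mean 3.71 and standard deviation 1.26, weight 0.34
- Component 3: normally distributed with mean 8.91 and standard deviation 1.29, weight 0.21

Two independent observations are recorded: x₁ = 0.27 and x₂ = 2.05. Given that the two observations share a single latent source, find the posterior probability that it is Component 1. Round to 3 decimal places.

0.981

By Bayes' theorem, P(k | x) = π_k f_k(x) / Σ_j π_j f_j(x).
Since both observations come from the same component, the likelihood for component k is f_k(x₁)·f_k(x₂).
  L_1 = [(1/(1.54·√(2π)))·exp(−(0.27−0.51)²/(2·1.54²)) = 0.259053·exp(-0.01214) = 0.255927] × [0.157124] = 0.0402122
  L_2 = [(1/(1.26·√(2π)))·exp(−(0.27−3.71)²/(2·1.26²)) = 0.316621·exp(-3.72688) = 0.00762035] × [0.132934] = 0.001013
  L_3 = [(1/(1.29·√(2π)))·exp(−(0.27−8.91)²/(2·1.29²)) = 0.309258·exp(-22.42942) = 5.61496e-11] × [2.23638e-07] = 1.25572e-17
Prior × likelihood for each component:
  π_1·L_1 = 0.45 × 0.0402122 = 0.0180955
  π_2·L_2 = 0.34 × 0.001013 = 0.000344422
  π_3·L_3 = 0.21 × 1.25572e-17 = 2.63701e-18
Marginal: 0.0180955 + 0.000344422 + 2.63701e-18 = 0.0184399
Responsibility of Component 1: 0.0180955 / 0.0184399 ≈ 0.981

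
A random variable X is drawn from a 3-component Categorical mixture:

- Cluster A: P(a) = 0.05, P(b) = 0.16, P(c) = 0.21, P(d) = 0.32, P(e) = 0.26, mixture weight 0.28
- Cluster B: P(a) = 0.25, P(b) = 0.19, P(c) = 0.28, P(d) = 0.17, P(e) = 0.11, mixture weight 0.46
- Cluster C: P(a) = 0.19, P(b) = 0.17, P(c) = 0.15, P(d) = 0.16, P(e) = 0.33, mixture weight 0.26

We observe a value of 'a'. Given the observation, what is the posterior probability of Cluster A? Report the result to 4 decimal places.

0.0785

Apply Bayes' rule: the posterior for each component is proportional to its prior times its likelihood at x.
Evaluate each component's likelihood at the observed value:
  p_A = 0.05
  p_B = 0.25
  p_C = 0.19
Unnormalised posteriors:
  π_A·p_A = 0.28 × 0.05 = 0.014
  π_B·p_B = 0.46 × 0.25 = 0.115
  π_C·p_C = 0.26 × 0.19 = 0.0494
Marginal: 0.014 + 0.115 + 0.0494 = 0.1784
P(Cluster A | the observation) = 0.014 / 0.1784 ≈ 0.0785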